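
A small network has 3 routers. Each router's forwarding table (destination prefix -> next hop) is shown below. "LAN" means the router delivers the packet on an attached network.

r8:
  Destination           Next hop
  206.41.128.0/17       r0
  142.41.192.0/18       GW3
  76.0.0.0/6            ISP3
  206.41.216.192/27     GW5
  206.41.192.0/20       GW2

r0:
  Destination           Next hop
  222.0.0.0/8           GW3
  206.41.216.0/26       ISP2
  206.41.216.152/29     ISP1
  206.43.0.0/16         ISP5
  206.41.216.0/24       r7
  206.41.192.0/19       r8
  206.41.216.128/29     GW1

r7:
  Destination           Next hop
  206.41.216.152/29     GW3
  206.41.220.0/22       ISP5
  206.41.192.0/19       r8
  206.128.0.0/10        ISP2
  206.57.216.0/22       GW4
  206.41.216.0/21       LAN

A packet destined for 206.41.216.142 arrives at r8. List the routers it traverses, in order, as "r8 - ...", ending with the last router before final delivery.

At r8: longest match for 206.41.216.142 is 206.41.128.0/17 -> r0
At r0: longest match for 206.41.216.142 is 206.41.216.0/24 -> r7
At r7: longest match for 206.41.216.142 is 206.41.216.0/21 -> LAN

r8 - r0 - r7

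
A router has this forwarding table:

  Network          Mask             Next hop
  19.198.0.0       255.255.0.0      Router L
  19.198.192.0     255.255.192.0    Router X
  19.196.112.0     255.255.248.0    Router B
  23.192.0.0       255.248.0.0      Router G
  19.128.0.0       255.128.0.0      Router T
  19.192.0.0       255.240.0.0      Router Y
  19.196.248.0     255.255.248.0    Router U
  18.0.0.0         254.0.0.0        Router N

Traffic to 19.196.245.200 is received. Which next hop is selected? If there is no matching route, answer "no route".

Routes whose prefix contains 19.196.245.200:
  18.0.0.0/7 (18.0.0.0 - 19.255.255.255) -> Router N
  19.128.0.0/9 (19.128.0.0 - 19.255.255.255) -> Router T
  19.192.0.0/12 (19.192.0.0 - 19.207.255.255) -> Router Y
More-specific entries that do NOT match:
  19.196.112.0/21 (19.196.112.0 - 19.196.119.255) does not contain 19.196.245.200
  19.196.248.0/21 (19.196.248.0 - 19.196.255.255) does not contain 19.196.245.200
  19.198.192.0/18 (19.198.192.0 - 19.198.255.255) does not contain 19.196.245.200
  19.198.0.0/16 (19.198.0.0 - 19.198.255.255) does not contain 19.196.245.200
  23.192.0.0/13 (23.192.0.0 - 23.199.255.255) does not contain 19.196.245.200
Longest matching prefix is /12 -> next hop Router Y.

Router Y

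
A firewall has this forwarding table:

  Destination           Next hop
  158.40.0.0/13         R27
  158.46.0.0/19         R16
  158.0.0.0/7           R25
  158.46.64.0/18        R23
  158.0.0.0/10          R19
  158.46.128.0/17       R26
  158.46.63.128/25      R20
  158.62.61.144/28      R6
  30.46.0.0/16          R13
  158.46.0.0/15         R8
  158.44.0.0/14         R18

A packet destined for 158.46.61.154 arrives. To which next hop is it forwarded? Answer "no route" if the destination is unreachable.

R8

Routes whose prefix contains 158.46.61.154:
  158.0.0.0/7 (158.0.0.0 - 159.255.255.255) -> R25
  158.0.0.0/10 (158.0.0.0 - 158.63.255.255) -> R19
  158.40.0.0/13 (158.40.0.0 - 158.47.255.255) -> R27
  158.44.0.0/14 (158.44.0.0 - 158.47.255.255) -> R18
  158.46.0.0/15 (158.46.0.0 - 158.47.255.255) -> R8
More-specific entries that do NOT match:
  158.62.61.144/28 (158.62.61.144 - 158.62.61.159) does not contain 158.46.61.154
  158.46.63.128/25 (158.46.63.128 - 158.46.63.255) does not contain 158.46.61.154
  158.46.0.0/19 (158.46.0.0 - 158.46.31.255) does not contain 158.46.61.154
  158.46.64.0/18 (158.46.64.0 - 158.46.127.255) does not contain 158.46.61.154
  158.46.128.0/17 (158.46.128.0 - 158.46.255.255) does not contain 158.46.61.154
  30.46.0.0/16 (30.46.0.0 - 30.46.255.255) does not contain 158.46.61.154
Longest matching prefix is /15 -> next hop R8.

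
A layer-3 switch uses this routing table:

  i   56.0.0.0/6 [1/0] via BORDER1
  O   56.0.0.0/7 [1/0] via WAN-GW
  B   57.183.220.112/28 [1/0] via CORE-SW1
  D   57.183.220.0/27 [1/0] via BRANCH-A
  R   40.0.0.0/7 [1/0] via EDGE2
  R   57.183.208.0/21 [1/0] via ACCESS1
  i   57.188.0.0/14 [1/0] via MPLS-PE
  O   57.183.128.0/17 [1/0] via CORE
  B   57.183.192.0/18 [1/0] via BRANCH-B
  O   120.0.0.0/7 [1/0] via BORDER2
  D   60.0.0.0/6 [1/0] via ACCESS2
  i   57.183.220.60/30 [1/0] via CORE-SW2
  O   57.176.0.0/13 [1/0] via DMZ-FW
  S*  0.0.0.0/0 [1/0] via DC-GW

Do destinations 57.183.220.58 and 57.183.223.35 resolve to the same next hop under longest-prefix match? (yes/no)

yes

57.183.220.58: longest match 57.183.192.0/18 -> BRANCH-B
57.183.223.35: longest match 57.183.192.0/18 -> BRANCH-B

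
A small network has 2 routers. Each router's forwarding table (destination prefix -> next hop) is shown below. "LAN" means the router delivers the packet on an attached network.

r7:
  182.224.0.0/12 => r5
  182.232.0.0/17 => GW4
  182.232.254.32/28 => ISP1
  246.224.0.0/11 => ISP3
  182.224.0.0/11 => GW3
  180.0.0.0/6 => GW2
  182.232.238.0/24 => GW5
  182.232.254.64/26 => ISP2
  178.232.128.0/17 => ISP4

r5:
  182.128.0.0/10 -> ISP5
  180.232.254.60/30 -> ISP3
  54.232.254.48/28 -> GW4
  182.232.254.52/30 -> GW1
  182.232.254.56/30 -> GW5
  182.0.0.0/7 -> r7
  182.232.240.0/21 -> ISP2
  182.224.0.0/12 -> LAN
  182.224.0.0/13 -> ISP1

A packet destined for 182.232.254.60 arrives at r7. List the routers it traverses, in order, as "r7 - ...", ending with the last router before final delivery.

r7 - r5

At r7: longest match for 182.232.254.60 is 182.224.0.0/12 -> r5
At r5: longest match for 182.232.254.60 is 182.224.0.0/12 -> LAN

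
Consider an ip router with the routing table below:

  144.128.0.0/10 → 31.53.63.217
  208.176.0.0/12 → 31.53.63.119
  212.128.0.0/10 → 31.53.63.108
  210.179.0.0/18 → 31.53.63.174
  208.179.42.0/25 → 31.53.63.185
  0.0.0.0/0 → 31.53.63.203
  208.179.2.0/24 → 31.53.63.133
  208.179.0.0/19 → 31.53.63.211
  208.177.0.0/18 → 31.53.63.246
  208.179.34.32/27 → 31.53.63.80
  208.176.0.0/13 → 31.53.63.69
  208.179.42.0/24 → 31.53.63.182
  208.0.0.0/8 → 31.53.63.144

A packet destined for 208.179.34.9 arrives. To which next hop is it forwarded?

Routes whose prefix contains 208.179.34.9:
  0.0.0.0/0 (default, matches everything) -> 31.53.63.203
  208.0.0.0/8 (208.0.0.0 - 208.255.255.255) -> 31.53.63.144
  208.176.0.0/12 (208.176.0.0 - 208.191.255.255) -> 31.53.63.119
  208.176.0.0/13 (208.176.0.0 - 208.183.255.255) -> 31.53.63.69
More-specific entries that do NOT match:
  208.179.34.32/27 (208.179.34.32 - 208.179.34.63) does not contain 208.179.34.9
  208.179.42.0/25 (208.179.42.0 - 208.179.42.127) does not contain 208.179.34.9
  208.179.2.0/24 (208.179.2.0 - 208.179.2.255) does not contain 208.179.34.9
  208.179.42.0/24 (208.179.42.0 - 208.179.42.255) does not contain 208.179.34.9
  208.179.0.0/19 (208.179.0.0 - 208.179.31.255) does not contain 208.179.34.9
  210.179.0.0/18 (210.179.0.0 - 210.179.63.255) does not contain 208.179.34.9
  208.177.0.0/18 (208.177.0.0 - 208.177.63.255) does not contain 208.179.34.9
Longest matching prefix is /13 -> next hop 31.53.63.69.

31.53.63.69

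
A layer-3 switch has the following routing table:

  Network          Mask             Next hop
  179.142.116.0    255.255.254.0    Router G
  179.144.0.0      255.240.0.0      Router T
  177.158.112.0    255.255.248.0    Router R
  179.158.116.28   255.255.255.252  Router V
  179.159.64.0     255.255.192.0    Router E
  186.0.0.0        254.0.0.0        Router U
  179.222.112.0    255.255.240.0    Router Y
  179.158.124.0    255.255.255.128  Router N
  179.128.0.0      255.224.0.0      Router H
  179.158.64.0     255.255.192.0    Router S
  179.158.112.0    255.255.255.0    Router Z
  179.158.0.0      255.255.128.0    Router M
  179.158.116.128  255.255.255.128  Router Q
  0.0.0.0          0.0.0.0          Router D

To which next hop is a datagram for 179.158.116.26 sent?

Routes whose prefix contains 179.158.116.26:
  0.0.0.0/0 (default, matches everything) -> Router D
  179.128.0.0/11 (179.128.0.0 - 179.159.255.255) -> Router H
  179.144.0.0/12 (179.144.0.0 - 179.159.255.255) -> Router T
  179.158.0.0/17 (179.158.0.0 - 179.158.127.255) -> Router M
  179.158.64.0/18 (179.158.64.0 - 179.158.127.255) -> Router S
More-specific entries that do NOT match:
  179.158.116.28/30 (179.158.116.28 - 179.158.116.31) does not contain 179.158.116.26
  179.158.124.0/25 (179.158.124.0 - 179.158.124.127) does not contain 179.158.116.26
  179.158.116.128/25 (179.158.116.128 - 179.158.116.255) does not contain 179.158.116.26
  179.158.112.0/24 (179.158.112.0 - 179.158.112.255) does not contain 179.158.116.26
  179.142.116.0/23 (179.142.116.0 - 179.142.117.255) does not contain 179.158.116.26
  177.158.112.0/21 (177.158.112.0 - 177.158.119.255) does not contain 179.158.116.26
  179.222.112.0/20 (179.222.112.0 - 179.222.127.255) does not contain 179.158.116.26
Longest matching prefix is /18 -> next hop Router S.

Router S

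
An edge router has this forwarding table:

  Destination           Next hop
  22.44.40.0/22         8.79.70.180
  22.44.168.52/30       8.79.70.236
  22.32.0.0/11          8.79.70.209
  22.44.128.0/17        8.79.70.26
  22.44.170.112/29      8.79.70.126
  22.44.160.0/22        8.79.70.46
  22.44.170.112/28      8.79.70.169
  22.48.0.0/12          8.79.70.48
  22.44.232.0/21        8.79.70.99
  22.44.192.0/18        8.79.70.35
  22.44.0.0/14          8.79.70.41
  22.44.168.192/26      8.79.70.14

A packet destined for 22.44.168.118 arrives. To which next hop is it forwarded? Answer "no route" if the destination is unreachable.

Routes whose prefix contains 22.44.168.118:
  22.32.0.0/11 (22.32.0.0 - 22.63.255.255) -> 8.79.70.209
  22.44.0.0/14 (22.44.0.0 - 22.47.255.255) -> 8.79.70.41
  22.44.128.0/17 (22.44.128.0 - 22.44.255.255) -> 8.79.70.26
More-specific entries that do NOT match:
  22.44.168.52/30 (22.44.168.52 - 22.44.168.55) does not contain 22.44.168.118
  22.44.170.112/29 (22.44.170.112 - 22.44.170.119) does not contain 22.44.168.118
  22.44.170.112/28 (22.44.170.112 - 22.44.170.127) does not contain 22.44.168.118
  22.44.168.192/26 (22.44.168.192 - 22.44.168.255) does not contain 22.44.168.118
  22.44.40.0/22 (22.44.40.0 - 22.44.43.255) does not contain 22.44.168.118
  22.44.160.0/22 (22.44.160.0 - 22.44.163.255) does not contain 22.44.168.118
  22.44.232.0/21 (22.44.232.0 - 22.44.239.255) does not contain 22.44.168.118
  22.44.192.0/18 (22.44.192.0 - 22.44.255.255) does not contain 22.44.168.118
Longest matching prefix is /17 -> next hop 8.79.70.26.

8.79.70.26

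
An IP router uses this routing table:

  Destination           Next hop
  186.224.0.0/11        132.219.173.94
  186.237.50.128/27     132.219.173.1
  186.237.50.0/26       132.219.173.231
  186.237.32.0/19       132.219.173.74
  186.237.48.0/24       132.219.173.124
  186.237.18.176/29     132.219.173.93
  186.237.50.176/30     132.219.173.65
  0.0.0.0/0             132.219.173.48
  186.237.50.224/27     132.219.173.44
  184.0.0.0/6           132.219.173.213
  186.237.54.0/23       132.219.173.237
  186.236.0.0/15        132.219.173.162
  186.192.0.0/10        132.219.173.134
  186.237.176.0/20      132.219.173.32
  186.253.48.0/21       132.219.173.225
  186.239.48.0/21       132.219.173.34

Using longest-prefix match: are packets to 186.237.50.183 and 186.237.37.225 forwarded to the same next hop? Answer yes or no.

yes

186.237.50.183: longest match 186.237.32.0/19 -> 132.219.173.74
186.237.37.225: longest match 186.237.32.0/19 -> 132.219.173.74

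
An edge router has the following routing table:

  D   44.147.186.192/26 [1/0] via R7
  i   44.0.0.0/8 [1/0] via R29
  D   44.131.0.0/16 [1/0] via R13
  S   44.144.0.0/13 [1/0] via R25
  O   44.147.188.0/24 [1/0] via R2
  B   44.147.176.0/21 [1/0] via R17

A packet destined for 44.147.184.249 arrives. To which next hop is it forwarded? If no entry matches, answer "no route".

Routes whose prefix contains 44.147.184.249:
  44.0.0.0/8 (44.0.0.0 - 44.255.255.255) -> R29
  44.144.0.0/13 (44.144.0.0 - 44.151.255.255) -> R25
More-specific entries that do NOT match:
  44.147.186.192/26 (44.147.186.192 - 44.147.186.255) does not contain 44.147.184.249
  44.147.188.0/24 (44.147.188.0 - 44.147.188.255) does not contain 44.147.184.249
  44.147.176.0/21 (44.147.176.0 - 44.147.183.255) does not contain 44.147.184.249
  44.131.0.0/16 (44.131.0.0 - 44.131.255.255) does not contain 44.147.184.249
Longest matching prefix is /13 -> next hop R25.

R25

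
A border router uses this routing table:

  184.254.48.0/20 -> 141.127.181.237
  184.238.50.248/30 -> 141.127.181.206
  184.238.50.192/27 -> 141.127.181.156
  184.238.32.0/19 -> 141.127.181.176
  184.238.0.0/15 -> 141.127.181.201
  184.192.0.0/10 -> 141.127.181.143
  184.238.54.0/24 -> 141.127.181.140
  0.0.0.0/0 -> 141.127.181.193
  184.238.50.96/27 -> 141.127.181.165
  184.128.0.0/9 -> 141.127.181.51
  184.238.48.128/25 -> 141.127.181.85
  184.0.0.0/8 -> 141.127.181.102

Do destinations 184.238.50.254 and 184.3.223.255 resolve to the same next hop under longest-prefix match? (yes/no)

no

184.238.50.254: longest match 184.238.32.0/19 -> 141.127.181.176
184.3.223.255: longest match 184.0.0.0/8 -> 141.127.181.102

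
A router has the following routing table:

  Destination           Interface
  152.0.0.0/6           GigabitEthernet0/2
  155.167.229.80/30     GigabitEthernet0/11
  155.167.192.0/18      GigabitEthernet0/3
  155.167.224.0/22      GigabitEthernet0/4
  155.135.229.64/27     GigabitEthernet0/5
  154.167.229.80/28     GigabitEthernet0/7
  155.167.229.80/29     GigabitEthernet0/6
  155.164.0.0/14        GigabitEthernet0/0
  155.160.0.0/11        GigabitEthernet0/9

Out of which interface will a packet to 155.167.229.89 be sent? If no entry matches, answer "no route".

GigabitEthernet0/3

Routes whose prefix contains 155.167.229.89:
  152.0.0.0/6 (152.0.0.0 - 155.255.255.255) -> GigabitEthernet0/2
  155.160.0.0/11 (155.160.0.0 - 155.191.255.255) -> GigabitEthernet0/9
  155.164.0.0/14 (155.164.0.0 - 155.167.255.255) -> GigabitEthernet0/0
  155.167.192.0/18 (155.167.192.0 - 155.167.255.255) -> GigabitEthernet0/3
More-specific entries that do NOT match:
  155.167.229.80/30 (155.167.229.80 - 155.167.229.83) does not contain 155.167.229.89
  155.167.229.80/29 (155.167.229.80 - 155.167.229.87) does not contain 155.167.229.89
  154.167.229.80/28 (154.167.229.80 - 154.167.229.95) does not contain 155.167.229.89
  155.135.229.64/27 (155.135.229.64 - 155.135.229.95) does not contain 155.167.229.89
  155.167.224.0/22 (155.167.224.0 - 155.167.227.255) does not contain 155.167.229.89
Longest matching prefix is /18 -> interface GigabitEthernet0/3.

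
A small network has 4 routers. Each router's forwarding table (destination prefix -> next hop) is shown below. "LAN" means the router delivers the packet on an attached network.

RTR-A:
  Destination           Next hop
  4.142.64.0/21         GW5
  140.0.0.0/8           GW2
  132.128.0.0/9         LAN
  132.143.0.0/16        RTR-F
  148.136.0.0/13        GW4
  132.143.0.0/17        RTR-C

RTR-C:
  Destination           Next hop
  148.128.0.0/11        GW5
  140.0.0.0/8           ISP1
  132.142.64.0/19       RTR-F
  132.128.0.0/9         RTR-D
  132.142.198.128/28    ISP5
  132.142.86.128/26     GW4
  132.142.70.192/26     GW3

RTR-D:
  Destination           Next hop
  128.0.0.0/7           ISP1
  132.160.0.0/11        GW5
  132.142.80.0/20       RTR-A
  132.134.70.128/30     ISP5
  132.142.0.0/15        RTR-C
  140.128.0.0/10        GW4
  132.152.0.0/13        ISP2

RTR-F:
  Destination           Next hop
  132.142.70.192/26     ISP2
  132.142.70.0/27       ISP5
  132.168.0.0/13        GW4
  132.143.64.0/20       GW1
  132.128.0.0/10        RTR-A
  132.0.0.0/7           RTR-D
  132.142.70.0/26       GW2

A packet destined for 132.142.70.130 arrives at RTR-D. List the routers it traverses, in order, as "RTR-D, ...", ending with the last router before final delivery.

RTR-D, RTR-C, RTR-F, RTR-A

At RTR-D: longest match for 132.142.70.130 is 132.142.0.0/15 -> RTR-C
At RTR-C: longest match for 132.142.70.130 is 132.142.64.0/19 -> RTR-F
At RTR-F: longest match for 132.142.70.130 is 132.128.0.0/10 -> RTR-A
At RTR-A: longest match for 132.142.70.130 is 132.128.0.0/9 -> LAN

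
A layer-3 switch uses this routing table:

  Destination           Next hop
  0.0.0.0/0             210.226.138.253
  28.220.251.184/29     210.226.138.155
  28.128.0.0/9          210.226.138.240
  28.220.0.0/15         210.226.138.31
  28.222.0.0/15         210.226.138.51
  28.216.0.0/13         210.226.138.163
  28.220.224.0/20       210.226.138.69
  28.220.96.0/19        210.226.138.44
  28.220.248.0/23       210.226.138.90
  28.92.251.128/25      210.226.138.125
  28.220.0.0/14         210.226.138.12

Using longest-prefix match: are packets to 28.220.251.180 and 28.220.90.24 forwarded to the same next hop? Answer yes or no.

yes

28.220.251.180: longest match 28.220.0.0/15 -> 210.226.138.31
28.220.90.24: longest match 28.220.0.0/15 -> 210.226.138.31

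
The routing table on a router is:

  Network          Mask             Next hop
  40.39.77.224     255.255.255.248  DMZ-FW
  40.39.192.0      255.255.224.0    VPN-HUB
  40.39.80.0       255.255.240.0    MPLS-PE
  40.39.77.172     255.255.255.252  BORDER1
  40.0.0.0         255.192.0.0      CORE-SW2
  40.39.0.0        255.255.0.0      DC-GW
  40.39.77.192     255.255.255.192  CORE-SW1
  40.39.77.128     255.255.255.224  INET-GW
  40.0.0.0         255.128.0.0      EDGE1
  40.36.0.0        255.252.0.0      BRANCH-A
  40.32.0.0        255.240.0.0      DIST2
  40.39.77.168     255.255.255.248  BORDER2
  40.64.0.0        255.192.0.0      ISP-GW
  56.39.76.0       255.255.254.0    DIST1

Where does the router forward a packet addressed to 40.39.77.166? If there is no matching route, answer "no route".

Routes whose prefix contains 40.39.77.166:
  40.0.0.0/9 (40.0.0.0 - 40.127.255.255) -> EDGE1
  40.0.0.0/10 (40.0.0.0 - 40.63.255.255) -> CORE-SW2
  40.32.0.0/12 (40.32.0.0 - 40.47.255.255) -> DIST2
  40.36.0.0/14 (40.36.0.0 - 40.39.255.255) -> BRANCH-A
  40.39.0.0/16 (40.39.0.0 - 40.39.255.255) -> DC-GW
More-specific entries that do NOT match:
  40.39.77.172/30 (40.39.77.172 - 40.39.77.175) does not contain 40.39.77.166
  40.39.77.224/29 (40.39.77.224 - 40.39.77.231) does not contain 40.39.77.166
  40.39.77.168/29 (40.39.77.168 - 40.39.77.175) does not contain 40.39.77.166
  40.39.77.128/27 (40.39.77.128 - 40.39.77.159) does not contain 40.39.77.166
  40.39.77.192/26 (40.39.77.192 - 40.39.77.255) does not contain 40.39.77.166
  56.39.76.0/23 (56.39.76.0 - 56.39.77.255) does not contain 40.39.77.166
  40.39.80.0/20 (40.39.80.0 - 40.39.95.255) does not contain 40.39.77.166
  40.39.192.0/19 (40.39.192.0 - 40.39.223.255) does not contain 40.39.77.166
Longest matching prefix is /16 -> next hop DC-GW.

DC-GW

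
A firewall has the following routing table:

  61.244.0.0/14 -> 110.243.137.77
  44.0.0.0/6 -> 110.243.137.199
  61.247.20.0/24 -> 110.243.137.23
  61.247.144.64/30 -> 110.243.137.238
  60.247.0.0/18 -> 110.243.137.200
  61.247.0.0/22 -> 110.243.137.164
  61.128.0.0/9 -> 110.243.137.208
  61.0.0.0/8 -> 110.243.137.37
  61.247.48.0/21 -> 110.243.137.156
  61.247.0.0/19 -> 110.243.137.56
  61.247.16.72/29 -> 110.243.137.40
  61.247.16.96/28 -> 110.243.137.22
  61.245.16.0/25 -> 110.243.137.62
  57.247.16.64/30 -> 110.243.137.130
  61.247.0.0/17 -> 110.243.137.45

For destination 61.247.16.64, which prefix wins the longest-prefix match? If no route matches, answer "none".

61.247.0.0/19

Entries matching 61.247.16.64:
  61.0.0.0/8 (61.0.0.0 - 61.255.255.255)
  61.128.0.0/9 (61.128.0.0 - 61.255.255.255)
  61.244.0.0/14 (61.244.0.0 - 61.247.255.255)
  61.247.0.0/17 (61.247.0.0 - 61.247.127.255)
  61.247.0.0/19 (61.247.0.0 - 61.247.31.255)
Most specific is 61.247.0.0/19.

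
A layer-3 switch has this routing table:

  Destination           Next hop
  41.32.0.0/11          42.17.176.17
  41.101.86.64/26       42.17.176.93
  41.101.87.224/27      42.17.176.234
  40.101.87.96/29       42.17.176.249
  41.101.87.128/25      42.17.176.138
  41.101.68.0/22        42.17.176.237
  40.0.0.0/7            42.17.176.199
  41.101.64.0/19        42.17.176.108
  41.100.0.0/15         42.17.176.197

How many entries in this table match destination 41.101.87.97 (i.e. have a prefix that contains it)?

Prefixes containing 41.101.87.97:
  40.0.0.0/7 (40.0.0.0 - 41.255.255.255)
  41.100.0.0/15 (41.100.0.0 - 41.101.255.255)
  41.101.64.0/19 (41.101.64.0 - 41.101.95.255)
Total matching entries: 3.

3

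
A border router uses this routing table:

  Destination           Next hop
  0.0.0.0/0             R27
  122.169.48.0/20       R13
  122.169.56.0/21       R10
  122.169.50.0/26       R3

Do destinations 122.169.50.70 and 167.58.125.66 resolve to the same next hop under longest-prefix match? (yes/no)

no

122.169.50.70: longest match 122.169.48.0/20 -> R13
167.58.125.66: longest match 0.0.0.0/0 -> R27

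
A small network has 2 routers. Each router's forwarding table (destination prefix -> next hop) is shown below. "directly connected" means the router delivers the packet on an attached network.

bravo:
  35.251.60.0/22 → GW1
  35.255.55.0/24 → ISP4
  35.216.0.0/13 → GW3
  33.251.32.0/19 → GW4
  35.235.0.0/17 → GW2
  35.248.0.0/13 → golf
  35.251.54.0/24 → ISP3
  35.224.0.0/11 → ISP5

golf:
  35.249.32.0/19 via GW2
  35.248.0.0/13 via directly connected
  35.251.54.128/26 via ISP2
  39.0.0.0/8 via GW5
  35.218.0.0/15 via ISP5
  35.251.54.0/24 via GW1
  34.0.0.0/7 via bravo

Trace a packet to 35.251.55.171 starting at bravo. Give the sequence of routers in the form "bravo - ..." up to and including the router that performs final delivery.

bravo - golf

At bravo: longest match for 35.251.55.171 is 35.248.0.0/13 -> golf
At golf: longest match for 35.251.55.171 is 35.248.0.0/13 -> directly connected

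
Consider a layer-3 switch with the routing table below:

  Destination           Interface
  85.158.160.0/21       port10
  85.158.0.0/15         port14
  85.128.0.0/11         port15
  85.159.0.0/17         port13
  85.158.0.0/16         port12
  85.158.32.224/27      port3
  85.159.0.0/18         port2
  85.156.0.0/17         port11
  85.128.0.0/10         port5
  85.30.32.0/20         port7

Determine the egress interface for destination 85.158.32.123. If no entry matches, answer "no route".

Routes whose prefix contains 85.158.32.123:
  85.128.0.0/10 (85.128.0.0 - 85.191.255.255) -> port5
  85.128.0.0/11 (85.128.0.0 - 85.159.255.255) -> port15
  85.158.0.0/15 (85.158.0.0 - 85.159.255.255) -> port14
  85.158.0.0/16 (85.158.0.0 - 85.158.255.255) -> port12
More-specific entries that do NOT match:
  85.158.32.224/27 (85.158.32.224 - 85.158.32.255) does not contain 85.158.32.123
  85.158.160.0/21 (85.158.160.0 - 85.158.167.255) does not contain 85.158.32.123
  85.30.32.0/20 (85.30.32.0 - 85.30.47.255) does not contain 85.158.32.123
  85.159.0.0/18 (85.159.0.0 - 85.159.63.255) does not contain 85.158.32.123
  85.159.0.0/17 (85.159.0.0 - 85.159.127.255) does not contain 85.158.32.123
  85.156.0.0/17 (85.156.0.0 - 85.156.127.255) does not contain 85.158.32.123
Longest matching prefix is /16 -> interface port12.

port12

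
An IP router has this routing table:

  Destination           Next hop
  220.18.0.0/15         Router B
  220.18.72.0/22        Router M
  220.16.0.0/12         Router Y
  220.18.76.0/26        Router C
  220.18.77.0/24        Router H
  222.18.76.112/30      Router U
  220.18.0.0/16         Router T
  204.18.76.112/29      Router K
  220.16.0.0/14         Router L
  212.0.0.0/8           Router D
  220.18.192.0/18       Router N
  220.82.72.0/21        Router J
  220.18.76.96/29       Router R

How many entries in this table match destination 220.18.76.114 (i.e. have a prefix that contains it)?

4

Prefixes containing 220.18.76.114:
  220.16.0.0/12 (220.16.0.0 - 220.31.255.255)
  220.16.0.0/14 (220.16.0.0 - 220.19.255.255)
  220.18.0.0/15 (220.18.0.0 - 220.19.255.255)
  220.18.0.0/16 (220.18.0.0 - 220.18.255.255)
Total matching entries: 4.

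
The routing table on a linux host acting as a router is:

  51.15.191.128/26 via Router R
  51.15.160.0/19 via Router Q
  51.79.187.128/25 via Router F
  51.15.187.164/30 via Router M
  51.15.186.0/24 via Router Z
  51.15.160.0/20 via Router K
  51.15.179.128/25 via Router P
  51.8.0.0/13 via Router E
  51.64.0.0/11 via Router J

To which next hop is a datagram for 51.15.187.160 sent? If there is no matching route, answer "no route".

Routes whose prefix contains 51.15.187.160:
  51.8.0.0/13 (51.8.0.0 - 51.15.255.255) -> Router E
  51.15.160.0/19 (51.15.160.0 - 51.15.191.255) -> Router Q
More-specific entries that do NOT match:
  51.15.187.164/30 (51.15.187.164 - 51.15.187.167) does not contain 51.15.187.160
  51.15.191.128/26 (51.15.191.128 - 51.15.191.191) does not contain 51.15.187.160
  51.79.187.128/25 (51.79.187.128 - 51.79.187.255) does not contain 51.15.187.160
  51.15.179.128/25 (51.15.179.128 - 51.15.179.255) does not contain 51.15.187.160
  51.15.186.0/24 (51.15.186.0 - 51.15.186.255) does not contain 51.15.187.160
  51.15.160.0/20 (51.15.160.0 - 51.15.175.255) does not contain 51.15.187.160
Longest matching prefix is /19 -> next hop Router Q.

Router Q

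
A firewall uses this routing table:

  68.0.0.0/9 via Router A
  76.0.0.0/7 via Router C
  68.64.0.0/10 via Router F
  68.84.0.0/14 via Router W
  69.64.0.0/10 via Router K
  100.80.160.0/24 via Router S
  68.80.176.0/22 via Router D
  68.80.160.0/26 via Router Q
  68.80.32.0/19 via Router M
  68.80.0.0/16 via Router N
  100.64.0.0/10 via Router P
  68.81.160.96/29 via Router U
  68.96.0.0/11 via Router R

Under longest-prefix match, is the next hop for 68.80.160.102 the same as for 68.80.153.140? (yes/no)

yes

68.80.160.102: longest match 68.80.0.0/16 -> Router N
68.80.153.140: longest match 68.80.0.0/16 -> Router N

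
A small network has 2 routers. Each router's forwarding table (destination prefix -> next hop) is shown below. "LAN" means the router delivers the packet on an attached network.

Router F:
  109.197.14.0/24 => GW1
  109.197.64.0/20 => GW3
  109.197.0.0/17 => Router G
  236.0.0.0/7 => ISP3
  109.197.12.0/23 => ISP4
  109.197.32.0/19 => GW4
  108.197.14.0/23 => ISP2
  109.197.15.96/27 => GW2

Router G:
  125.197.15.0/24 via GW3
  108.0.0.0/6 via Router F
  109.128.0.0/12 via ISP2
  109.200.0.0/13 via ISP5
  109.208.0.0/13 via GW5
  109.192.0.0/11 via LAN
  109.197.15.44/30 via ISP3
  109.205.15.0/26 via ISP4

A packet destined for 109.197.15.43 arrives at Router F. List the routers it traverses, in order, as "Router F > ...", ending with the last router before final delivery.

Router F > Router G

At Router F: longest match for 109.197.15.43 is 109.197.0.0/17 -> Router G
At Router G: longest match for 109.197.15.43 is 109.192.0.0/11 -> LAN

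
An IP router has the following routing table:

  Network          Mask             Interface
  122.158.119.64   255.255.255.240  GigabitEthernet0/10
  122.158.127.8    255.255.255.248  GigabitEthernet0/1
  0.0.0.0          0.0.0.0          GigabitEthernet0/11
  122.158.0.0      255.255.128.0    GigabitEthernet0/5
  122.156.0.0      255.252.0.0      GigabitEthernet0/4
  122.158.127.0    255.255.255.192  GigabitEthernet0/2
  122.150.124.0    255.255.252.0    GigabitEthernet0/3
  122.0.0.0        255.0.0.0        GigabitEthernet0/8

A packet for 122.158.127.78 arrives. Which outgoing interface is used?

GigabitEthernet0/5

Routes whose prefix contains 122.158.127.78:
  0.0.0.0/0 (default, matches everything) -> GigabitEthernet0/11
  122.0.0.0/8 (122.0.0.0 - 122.255.255.255) -> GigabitEthernet0/8
  122.156.0.0/14 (122.156.0.0 - 122.159.255.255) -> GigabitEthernet0/4
  122.158.0.0/17 (122.158.0.0 - 122.158.127.255) -> GigabitEthernet0/5
More-specific entries that do NOT match:
  122.158.127.8/29 (122.158.127.8 - 122.158.127.15) does not contain 122.158.127.78
  122.158.119.64/28 (122.158.119.64 - 122.158.119.79) does not contain 122.158.127.78
  122.158.127.0/26 (122.158.127.0 - 122.158.127.63) does not contain 122.158.127.78
  122.150.124.0/22 (122.150.124.0 - 122.150.127.255) does not contain 122.158.127.78
Longest matching prefix is /17 -> interface GigabitEthernet0/5.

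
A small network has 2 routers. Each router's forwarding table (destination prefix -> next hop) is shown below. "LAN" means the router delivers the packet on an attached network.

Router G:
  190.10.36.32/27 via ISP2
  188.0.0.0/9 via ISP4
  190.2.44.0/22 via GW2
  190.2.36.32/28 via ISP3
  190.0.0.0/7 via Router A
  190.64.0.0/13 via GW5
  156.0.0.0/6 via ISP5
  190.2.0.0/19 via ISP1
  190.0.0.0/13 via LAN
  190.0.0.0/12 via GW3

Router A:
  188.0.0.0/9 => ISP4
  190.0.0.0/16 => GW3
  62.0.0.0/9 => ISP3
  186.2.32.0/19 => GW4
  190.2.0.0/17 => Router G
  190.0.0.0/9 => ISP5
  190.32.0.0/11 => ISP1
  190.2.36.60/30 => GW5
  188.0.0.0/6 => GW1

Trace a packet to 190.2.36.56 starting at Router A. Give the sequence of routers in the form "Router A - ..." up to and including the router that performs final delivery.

At Router A: longest match for 190.2.36.56 is 190.2.0.0/17 -> Router G
At Router G: longest match for 190.2.36.56 is 190.0.0.0/13 -> LAN

Router A - Router G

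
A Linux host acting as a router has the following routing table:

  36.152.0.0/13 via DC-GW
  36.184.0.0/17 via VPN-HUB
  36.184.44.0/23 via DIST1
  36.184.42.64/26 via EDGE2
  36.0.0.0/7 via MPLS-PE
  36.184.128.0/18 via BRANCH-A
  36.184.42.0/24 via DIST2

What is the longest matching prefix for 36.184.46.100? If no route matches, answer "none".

Entries matching 36.184.46.100:
  36.0.0.0/7 (36.0.0.0 - 37.255.255.255)
  36.184.0.0/17 (36.184.0.0 - 36.184.127.255)
Most specific is 36.184.0.0/17.

36.184.0.0/17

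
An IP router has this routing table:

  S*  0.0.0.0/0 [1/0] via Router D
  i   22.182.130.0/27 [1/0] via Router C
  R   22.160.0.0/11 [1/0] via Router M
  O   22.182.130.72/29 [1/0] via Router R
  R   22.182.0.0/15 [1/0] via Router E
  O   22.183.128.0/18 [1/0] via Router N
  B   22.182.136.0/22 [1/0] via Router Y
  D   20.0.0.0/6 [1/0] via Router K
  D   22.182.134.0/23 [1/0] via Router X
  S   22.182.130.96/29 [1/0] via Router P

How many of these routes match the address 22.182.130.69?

4

Prefixes containing 22.182.130.69:
  0.0.0.0/0 (default, matches everything)
  20.0.0.0/6 (20.0.0.0 - 23.255.255.255)
  22.160.0.0/11 (22.160.0.0 - 22.191.255.255)
  22.182.0.0/15 (22.182.0.0 - 22.183.255.255)
Total matching entries: 4.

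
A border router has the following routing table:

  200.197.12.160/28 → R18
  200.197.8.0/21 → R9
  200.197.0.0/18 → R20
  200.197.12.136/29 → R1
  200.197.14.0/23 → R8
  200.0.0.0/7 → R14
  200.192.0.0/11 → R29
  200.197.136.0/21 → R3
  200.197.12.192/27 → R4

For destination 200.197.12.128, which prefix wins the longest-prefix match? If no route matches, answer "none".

Entries matching 200.197.12.128:
  200.0.0.0/7 (200.0.0.0 - 201.255.255.255)
  200.192.0.0/11 (200.192.0.0 - 200.223.255.255)
  200.197.0.0/18 (200.197.0.0 - 200.197.63.255)
  200.197.8.0/21 (200.197.8.0 - 200.197.15.255)
Most specific is 200.197.8.0/21.

200.197.8.0/21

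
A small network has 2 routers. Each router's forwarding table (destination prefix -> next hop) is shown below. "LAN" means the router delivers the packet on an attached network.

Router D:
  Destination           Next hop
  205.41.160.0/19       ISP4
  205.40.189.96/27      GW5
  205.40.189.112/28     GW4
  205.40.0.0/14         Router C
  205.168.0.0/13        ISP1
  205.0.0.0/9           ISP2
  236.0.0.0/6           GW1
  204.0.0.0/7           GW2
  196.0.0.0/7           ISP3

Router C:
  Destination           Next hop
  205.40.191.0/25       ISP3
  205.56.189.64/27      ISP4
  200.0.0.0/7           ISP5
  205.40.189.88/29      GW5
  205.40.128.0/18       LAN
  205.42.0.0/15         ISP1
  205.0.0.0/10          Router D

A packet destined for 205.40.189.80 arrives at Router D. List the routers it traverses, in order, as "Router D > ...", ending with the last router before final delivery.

At Router D: longest match for 205.40.189.80 is 205.40.0.0/14 -> Router C
At Router C: longest match for 205.40.189.80 is 205.40.128.0/18 -> LAN

Router D > Router C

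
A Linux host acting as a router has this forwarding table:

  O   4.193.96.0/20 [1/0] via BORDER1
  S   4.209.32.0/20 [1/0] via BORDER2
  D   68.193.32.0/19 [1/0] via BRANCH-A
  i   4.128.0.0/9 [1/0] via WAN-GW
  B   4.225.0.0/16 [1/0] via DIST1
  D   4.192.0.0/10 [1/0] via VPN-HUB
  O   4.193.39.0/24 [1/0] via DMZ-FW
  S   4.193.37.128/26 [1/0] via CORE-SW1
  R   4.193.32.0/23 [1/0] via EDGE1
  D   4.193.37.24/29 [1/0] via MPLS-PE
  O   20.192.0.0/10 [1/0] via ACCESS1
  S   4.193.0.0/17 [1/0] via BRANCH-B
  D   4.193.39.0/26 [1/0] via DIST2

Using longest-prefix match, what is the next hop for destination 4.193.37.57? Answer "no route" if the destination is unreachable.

Routes whose prefix contains 4.193.37.57:
  4.128.0.0/9 (4.128.0.0 - 4.255.255.255) -> WAN-GW
  4.192.0.0/10 (4.192.0.0 - 4.255.255.255) -> VPN-HUB
  4.193.0.0/17 (4.193.0.0 - 4.193.127.255) -> BRANCH-B
More-specific entries that do NOT match:
  4.193.37.24/29 (4.193.37.24 - 4.193.37.31) does not contain 4.193.37.57
  4.193.37.128/26 (4.193.37.128 - 4.193.37.191) does not contain 4.193.37.57
  4.193.39.0/26 (4.193.39.0 - 4.193.39.63) does not contain 4.193.37.57
  4.193.39.0/24 (4.193.39.0 - 4.193.39.255) does not contain 4.193.37.57
  4.193.32.0/23 (4.193.32.0 - 4.193.33.255) does not contain 4.193.37.57
  4.193.96.0/20 (4.193.96.0 - 4.193.111.255) does not contain 4.193.37.57
  4.209.32.0/20 (4.209.32.0 - 4.209.47.255) does not contain 4.193.37.57
  68.193.32.0/19 (68.193.32.0 - 68.193.63.255) does not contain 4.193.37.57
Longest matching prefix is /17 -> next hop BRANCH-B.

BRANCH-B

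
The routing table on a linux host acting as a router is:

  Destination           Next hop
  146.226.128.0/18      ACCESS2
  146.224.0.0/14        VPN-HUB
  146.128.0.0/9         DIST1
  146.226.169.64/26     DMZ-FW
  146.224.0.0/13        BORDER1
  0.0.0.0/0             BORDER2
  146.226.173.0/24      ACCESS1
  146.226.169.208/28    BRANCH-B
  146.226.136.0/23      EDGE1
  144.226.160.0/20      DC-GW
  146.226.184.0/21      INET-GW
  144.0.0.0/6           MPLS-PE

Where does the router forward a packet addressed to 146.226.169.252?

Routes whose prefix contains 146.226.169.252:
  0.0.0.0/0 (default, matches everything) -> BORDER2
  144.0.0.0/6 (144.0.0.0 - 147.255.255.255) -> MPLS-PE
  146.128.0.0/9 (146.128.0.0 - 146.255.255.255) -> DIST1
  146.224.0.0/13 (146.224.0.0 - 146.231.255.255) -> BORDER1
  146.224.0.0/14 (146.224.0.0 - 146.227.255.255) -> VPN-HUB
  146.226.128.0/18 (146.226.128.0 - 146.226.191.255) -> ACCESS2
More-specific entries that do NOT match:
  146.226.169.208/28 (146.226.169.208 - 146.226.169.223) does not contain 146.226.169.252
  146.226.169.64/26 (146.226.169.64 - 146.226.169.127) does not contain 146.226.169.252
  146.226.173.0/24 (146.226.173.0 - 146.226.173.255) does not contain 146.226.169.252
  146.226.136.0/23 (146.226.136.0 - 146.226.137.255) does not contain 146.226.169.252
  146.226.184.0/21 (146.226.184.0 - 146.226.191.255) does not contain 146.226.169.252
  144.226.160.0/20 (144.226.160.0 - 144.226.175.255) does not contain 146.226.169.252
Longest matching prefix is /18 -> next hop ACCESS2.

ACCESS2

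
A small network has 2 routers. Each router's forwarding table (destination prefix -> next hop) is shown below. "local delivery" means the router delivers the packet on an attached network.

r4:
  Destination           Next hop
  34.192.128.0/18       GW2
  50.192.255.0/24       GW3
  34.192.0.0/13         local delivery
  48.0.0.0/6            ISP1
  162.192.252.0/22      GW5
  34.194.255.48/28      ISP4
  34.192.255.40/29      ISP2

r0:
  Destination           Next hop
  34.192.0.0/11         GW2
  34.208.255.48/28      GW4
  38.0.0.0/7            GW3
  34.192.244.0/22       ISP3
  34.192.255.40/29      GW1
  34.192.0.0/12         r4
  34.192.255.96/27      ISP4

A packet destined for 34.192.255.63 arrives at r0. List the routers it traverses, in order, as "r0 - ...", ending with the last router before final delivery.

r0 - r4

At r0: longest match for 34.192.255.63 is 34.192.0.0/12 -> r4
At r4: longest match for 34.192.255.63 is 34.192.0.0/13 -> local delivery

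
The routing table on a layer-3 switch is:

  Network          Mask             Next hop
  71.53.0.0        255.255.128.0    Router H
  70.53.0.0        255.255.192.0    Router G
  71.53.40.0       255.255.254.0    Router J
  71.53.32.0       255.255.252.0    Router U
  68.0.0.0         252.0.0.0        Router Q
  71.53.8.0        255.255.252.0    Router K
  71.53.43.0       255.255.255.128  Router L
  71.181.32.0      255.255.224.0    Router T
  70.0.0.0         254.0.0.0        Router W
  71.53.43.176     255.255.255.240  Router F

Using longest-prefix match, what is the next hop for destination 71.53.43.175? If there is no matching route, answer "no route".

Router H

Routes whose prefix contains 71.53.43.175:
  68.0.0.0/6 (68.0.0.0 - 71.255.255.255) -> Router Q
  70.0.0.0/7 (70.0.0.0 - 71.255.255.255) -> Router W
  71.53.0.0/17 (71.53.0.0 - 71.53.127.255) -> Router H
More-specific entries that do NOT match:
  71.53.43.176/28 (71.53.43.176 - 71.53.43.191) does not contain 71.53.43.175
  71.53.43.0/25 (71.53.43.0 - 71.53.43.127) does not contain 71.53.43.175
  71.53.40.0/23 (71.53.40.0 - 71.53.41.255) does not contain 71.53.43.175
  71.53.32.0/22 (71.53.32.0 - 71.53.35.255) does not contain 71.53.43.175
  71.53.8.0/22 (71.53.8.0 - 71.53.11.255) does not contain 71.53.43.175
  71.181.32.0/19 (71.181.32.0 - 71.181.63.255) does not contain 71.53.43.175
  70.53.0.0/18 (70.53.0.0 - 70.53.63.255) does not contain 71.53.43.175
Longest matching prefix is /17 -> next hop Router H.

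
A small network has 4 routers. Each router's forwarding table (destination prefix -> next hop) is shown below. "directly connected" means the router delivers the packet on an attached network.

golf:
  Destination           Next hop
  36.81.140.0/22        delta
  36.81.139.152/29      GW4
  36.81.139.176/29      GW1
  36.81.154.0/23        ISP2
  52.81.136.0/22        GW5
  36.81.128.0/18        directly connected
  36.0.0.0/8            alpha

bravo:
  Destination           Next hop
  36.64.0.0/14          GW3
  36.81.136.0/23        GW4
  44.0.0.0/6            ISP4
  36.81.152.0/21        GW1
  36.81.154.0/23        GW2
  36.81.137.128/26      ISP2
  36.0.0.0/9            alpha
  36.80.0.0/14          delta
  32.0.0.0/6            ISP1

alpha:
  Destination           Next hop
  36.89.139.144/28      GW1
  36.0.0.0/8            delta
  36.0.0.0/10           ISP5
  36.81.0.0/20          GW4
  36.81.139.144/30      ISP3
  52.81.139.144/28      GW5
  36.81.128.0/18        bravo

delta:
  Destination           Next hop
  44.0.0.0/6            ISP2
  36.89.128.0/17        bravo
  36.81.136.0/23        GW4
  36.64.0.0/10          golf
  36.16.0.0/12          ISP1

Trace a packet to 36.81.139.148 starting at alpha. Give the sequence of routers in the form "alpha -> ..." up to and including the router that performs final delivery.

At alpha: longest match for 36.81.139.148 is 36.81.128.0/18 -> bravo
At bravo: longest match for 36.81.139.148 is 36.80.0.0/14 -> delta
At delta: longest match for 36.81.139.148 is 36.64.0.0/10 -> golf
At golf: longest match for 36.81.139.148 is 36.81.128.0/18 -> directly connected

alpha -> bravo -> delta -> golf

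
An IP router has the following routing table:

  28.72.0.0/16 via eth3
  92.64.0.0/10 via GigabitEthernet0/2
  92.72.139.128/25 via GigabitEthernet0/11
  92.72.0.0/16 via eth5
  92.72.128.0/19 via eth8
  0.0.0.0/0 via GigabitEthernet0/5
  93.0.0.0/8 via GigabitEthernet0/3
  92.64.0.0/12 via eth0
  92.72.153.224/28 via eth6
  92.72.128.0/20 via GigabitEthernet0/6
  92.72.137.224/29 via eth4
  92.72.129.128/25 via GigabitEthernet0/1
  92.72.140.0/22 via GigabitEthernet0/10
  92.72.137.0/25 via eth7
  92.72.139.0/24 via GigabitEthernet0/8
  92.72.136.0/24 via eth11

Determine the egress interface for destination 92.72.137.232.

Routes whose prefix contains 92.72.137.232:
  0.0.0.0/0 (default, matches everything) -> GigabitEthernet0/5
  92.64.0.0/10 (92.64.0.0 - 92.127.255.255) -> GigabitEthernet0/2
  92.64.0.0/12 (92.64.0.0 - 92.79.255.255) -> eth0
  92.72.0.0/16 (92.72.0.0 - 92.72.255.255) -> eth5
  92.72.128.0/19 (92.72.128.0 - 92.72.159.255) -> eth8
  92.72.128.0/20 (92.72.128.0 - 92.72.143.255) -> GigabitEthernet0/6
More-specific entries that do NOT match:
  92.72.137.224/29 (92.72.137.224 - 92.72.137.231) does not contain 92.72.137.232
  92.72.153.224/28 (92.72.153.224 - 92.72.153.239) does not contain 92.72.137.232
  92.72.139.128/25 (92.72.139.128 - 92.72.139.255) does not contain 92.72.137.232
  92.72.129.128/25 (92.72.129.128 - 92.72.129.255) does not contain 92.72.137.232
  92.72.137.0/25 (92.72.137.0 - 92.72.137.127) does not contain 92.72.137.232
  92.72.139.0/24 (92.72.139.0 - 92.72.139.255) does not contain 92.72.137.232
  92.72.136.0/24 (92.72.136.0 - 92.72.136.255) does not contain 92.72.137.232
  92.72.140.0/22 (92.72.140.0 - 92.72.143.255) does not contain 92.72.137.232
Longest matching prefix is /20 -> interface GigabitEthernet0/6.

GigabitEthernet0/6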